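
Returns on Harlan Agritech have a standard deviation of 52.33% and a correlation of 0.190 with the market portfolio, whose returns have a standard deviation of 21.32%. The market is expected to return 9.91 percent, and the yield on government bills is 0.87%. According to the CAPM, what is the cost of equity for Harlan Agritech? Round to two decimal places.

β = ρ × σ_i / σ_m = 0.190 × 52.33% / 21.32% = 0.4664
MRP = 9.91% − 0.87% = 9.04%
E(R) = 0.87% + 0.4664 × 9.04% = 5.09%

5.09%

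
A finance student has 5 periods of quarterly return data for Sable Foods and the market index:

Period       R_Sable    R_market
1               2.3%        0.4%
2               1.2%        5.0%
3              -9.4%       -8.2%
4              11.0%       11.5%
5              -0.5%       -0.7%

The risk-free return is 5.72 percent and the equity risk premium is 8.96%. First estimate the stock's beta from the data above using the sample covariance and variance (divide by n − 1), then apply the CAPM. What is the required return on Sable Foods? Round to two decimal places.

14.31%

Mean R_i = (2.3 + 1.2 − 9.4 + 11.0 − 0.5) / 5 = 0.9200%
Mean R_m = (0.4 + 5.0 − 8.2 + 11.5 − 0.7) / 5 = 1.6000%
Σ(R_i − R̄_i)(R_m − R̄_m) = 203.4900  ⇒  Cov = 203.4900 / 4 = 50.8725
Σ(R_m − R̄_m)² = 212.3400  ⇒  Var(R_m) = 212.3400 / 4 = 53.0850
β = Cov / Var(R_m) = 50.8725 / 53.0850 = 0.9583
E(R) = R_f + β × MRP = 5.72% + 0.9583 × 8.96% = 14.31%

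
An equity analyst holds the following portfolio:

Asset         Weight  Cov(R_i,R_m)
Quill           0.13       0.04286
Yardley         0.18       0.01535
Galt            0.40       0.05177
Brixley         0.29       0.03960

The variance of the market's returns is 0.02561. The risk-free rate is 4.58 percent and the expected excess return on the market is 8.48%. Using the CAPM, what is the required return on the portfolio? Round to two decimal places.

β_Quill = 0.04286 / 0.02561 = 1.6736
β_Yardley = 0.01535 / 0.02561 = 0.5994
β_Galt = 0.05177 / 0.02561 = 2.0215
β_Brixley = 0.03960 / 0.02561 = 1.5463
β_P = Σ w_i β_i = 0.13×1.6736 + 0.18×0.5994 + 0.40×2.0215 + 0.29×1.5463 = 1.5825
E(R_P) = R_f + β_P × MRP = 4.58% + 1.5825 × 8.48% = 18.00%

18.00%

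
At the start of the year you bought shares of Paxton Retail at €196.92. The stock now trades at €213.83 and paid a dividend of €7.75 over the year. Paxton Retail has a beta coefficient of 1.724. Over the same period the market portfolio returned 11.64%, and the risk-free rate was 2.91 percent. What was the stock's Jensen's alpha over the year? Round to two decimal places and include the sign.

Realised HPR = (P1 + D1 − P0) / P0 = (213.83 + 7.75 − 196.92) / 196.92 = 24.66 / 196.92 = 12.5229%
MRP = 11.64% − 2.91% = 8.73%
CAPM required = R_f + β·MRP = 2.91% + 1.724 × 8.73% = 17.96052%
α = realised − required = 12.5229% − 17.96052% = -5.44%

-5.44%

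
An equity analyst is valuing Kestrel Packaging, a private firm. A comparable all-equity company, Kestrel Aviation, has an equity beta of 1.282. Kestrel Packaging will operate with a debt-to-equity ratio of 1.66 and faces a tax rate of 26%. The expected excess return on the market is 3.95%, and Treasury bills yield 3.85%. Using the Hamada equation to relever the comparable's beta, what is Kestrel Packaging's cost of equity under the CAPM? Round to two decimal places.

15.13%

β_L = β_U × [1 + (1 − t)(D/E)] = 1.282 × [1 + (1 − 0.26) × 1.66]
    = 1.282 × [1 + 0.74 × 1.66] = 1.282 × 2.2284 = 2.8568
E(R) = R_f + β_L × MRP = 3.85% + 2.8568 × 3.95% = 15.13%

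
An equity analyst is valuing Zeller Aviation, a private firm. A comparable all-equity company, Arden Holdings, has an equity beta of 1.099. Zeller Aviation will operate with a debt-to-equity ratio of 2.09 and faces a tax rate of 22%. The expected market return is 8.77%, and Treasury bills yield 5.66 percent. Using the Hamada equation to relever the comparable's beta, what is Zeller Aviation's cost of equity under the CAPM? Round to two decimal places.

β_L = β_U × [1 + (1 − t)(D/E)] = 1.099 × [1 + (1 − 0.22) × 2.09]
    = 1.099 × [1 + 0.78 × 2.09] = 1.099 × 2.6302 = 2.8906
MRP = 8.77% − 5.66% = 3.11%
E(R) = R_f + β_L × MRP = 5.66% + 2.8906 × 3.11% = 14.65%

14.65%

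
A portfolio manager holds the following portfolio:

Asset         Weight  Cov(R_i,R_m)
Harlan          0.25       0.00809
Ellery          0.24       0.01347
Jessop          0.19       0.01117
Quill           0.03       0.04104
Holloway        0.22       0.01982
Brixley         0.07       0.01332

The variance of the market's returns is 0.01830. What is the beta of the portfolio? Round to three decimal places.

β_Harlan = 0.00809 / 0.01830 = 0.4421
β_Ellery = 0.01347 / 0.01830 = 0.7361
β_Jessop = 0.01117 / 0.01830 = 0.6104
β_Quill = 0.04104 / 0.01830 = 2.2426
β_Holloway = 0.01982 / 0.01830 = 1.0831
β_Brixley = 0.01332 / 0.01830 = 0.7279
β_P = Σ w_i β_i = 0.25×0.4421 + 0.24×0.7361 + 0.19×0.6104 + 0.03×2.2426 + 0.22×1.0831 + 0.07×0.7279 = 0.7597

0.760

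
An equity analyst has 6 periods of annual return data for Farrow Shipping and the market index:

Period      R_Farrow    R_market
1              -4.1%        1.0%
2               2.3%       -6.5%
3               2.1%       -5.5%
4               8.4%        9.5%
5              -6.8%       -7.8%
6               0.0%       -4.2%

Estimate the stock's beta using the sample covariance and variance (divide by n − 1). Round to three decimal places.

0.503

Mean R_i = (-4.1 + 2.3 + 2.1 + 8.4 − 6.8 + 0.0) / 6 = 0.3167%
Mean R_m = (1.0 − 6.5 − 5.5 + 9.5 − 7.8 − 4.2) / 6 = -2.2500%
Σ(R_i − R̄_i)(R_m − R̄_m) = 106.5150  ⇒  Cov = 106.5150 / 5 = 21.3030
Σ(R_m − R̄_m)² = 211.8550  ⇒  Var(R_m) = 211.8550 / 5 = 42.3710
β = Cov / Var(R_m) = 21.3030 / 42.3710 = 0.5028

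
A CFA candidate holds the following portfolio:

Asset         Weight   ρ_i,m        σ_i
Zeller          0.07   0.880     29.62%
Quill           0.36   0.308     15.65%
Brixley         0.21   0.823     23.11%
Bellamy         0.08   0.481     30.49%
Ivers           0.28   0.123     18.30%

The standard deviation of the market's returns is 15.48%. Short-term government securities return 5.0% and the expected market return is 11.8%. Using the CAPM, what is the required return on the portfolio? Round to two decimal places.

β_Zeller = 0.880 × 29.62% / 15.48% = 1.6838
β_Quill = 0.308 × 15.65% / 15.48% = 0.3114
β_Brixley = 0.823 × 23.11% / 15.48% = 1.2287
β_Bellamy = 0.481 × 30.49% / 15.48% = 0.9474
β_Ivers = 0.123 × 18.30% / 15.48% = 0.1454
β_P = Σ w_i β_i = 0.07×1.6838 + 0.36×0.3114 + 0.21×1.2287 + 0.08×0.9474 + 0.28×0.1454 = 0.6045
MRP = 11.8% − 5.0% = 6.80%
E(R_P) = R_f + β_P × MRP = 5.0% + 0.6045 × 6.8% = 9.11%

9.11%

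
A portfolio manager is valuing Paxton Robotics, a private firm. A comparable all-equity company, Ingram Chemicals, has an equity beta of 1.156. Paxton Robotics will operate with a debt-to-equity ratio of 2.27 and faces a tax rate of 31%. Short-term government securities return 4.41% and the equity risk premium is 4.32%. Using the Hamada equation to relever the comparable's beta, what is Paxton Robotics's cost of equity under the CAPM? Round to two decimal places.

17.23%

β_L = β_U × [1 + (1 − t)(D/E)] = 1.156 × [1 + (1 − 0.31) × 2.27]
    = 1.156 × [1 + 0.69 × 2.27] = 1.156 × 2.5663 = 2.9666
E(R) = R_f + β_L × MRP = 4.41% + 2.9666 × 4.32% = 17.23%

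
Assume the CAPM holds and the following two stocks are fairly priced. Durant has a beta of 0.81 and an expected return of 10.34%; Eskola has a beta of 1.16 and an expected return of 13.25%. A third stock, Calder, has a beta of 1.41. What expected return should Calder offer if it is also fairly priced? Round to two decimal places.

15.33%

MRP (SML slope) = (13.25% − 10.34%) / (1.16 − 0.81) = 2.91% / 0.35 = 8.3143%
R_f (intercept) = 10.34% − 0.81 × 8.3143% = 3.6054%
E(R_Calder) = R_f + β × MRP = 3.6054% + 1.41 × 8.3143% = 15.33%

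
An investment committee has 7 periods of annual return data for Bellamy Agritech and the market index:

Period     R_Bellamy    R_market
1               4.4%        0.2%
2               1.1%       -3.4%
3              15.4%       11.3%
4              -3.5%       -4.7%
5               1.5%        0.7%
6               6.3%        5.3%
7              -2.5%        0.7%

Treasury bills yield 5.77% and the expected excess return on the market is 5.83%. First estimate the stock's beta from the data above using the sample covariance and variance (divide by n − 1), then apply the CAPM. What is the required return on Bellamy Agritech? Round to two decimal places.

Mean R_i = (4.4 + 1.1 + 15.4 − 3.5 + 1.5 + 6.3 − 2.5) / 7 = 3.2429%
Mean R_m = (0.2 − 3.4 + 11.3 − 4.7 + 0.7 + 5.3 + 0.7) / 7 = 1.4429%
Σ(R_i − R̄_i)(R_m − R̄_m) = 187.5471  ⇒  Cov = 187.5471 / 6 = 31.2579
Σ(R_m − R̄_m)² = 175.8771  ⇒  Var(R_m) = 175.8771 / 6 = 29.3129
β = Cov / Var(R_m) = 31.2579 / 29.3129 = 1.0664
E(R) = R_f + β × MRP = 5.77% + 1.0664 × 5.83% = 11.99%

11.99%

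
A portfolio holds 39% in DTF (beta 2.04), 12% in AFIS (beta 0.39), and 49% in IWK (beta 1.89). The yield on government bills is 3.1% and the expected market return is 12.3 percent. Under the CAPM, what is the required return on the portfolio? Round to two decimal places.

β_P = Σ w_i β_i = 0.39×2.04 + 0.12×0.39 + 0.49×1.89 = 1.7685
MRP = 12.3% − 3.1% = 9.20%
E(R_P) = R_f + β_P × MRP = 3.1% + 1.7685 × 9.2% = 19.37%

19.37%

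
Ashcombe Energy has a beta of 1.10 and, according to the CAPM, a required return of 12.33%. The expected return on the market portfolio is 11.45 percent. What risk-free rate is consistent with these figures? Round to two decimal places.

E(R) = R_f + β(E(R_m) − R_f) = R_f(1 − β) + β·E(R_m)
12.33% = R_f × (1 − 1.10) + 1.10 × 11.45%
12.33% = R_f × -0.10 + 12.5950%
R_f = (12.33% − 12.5950%) / -0.10 = 2.65%

2.65%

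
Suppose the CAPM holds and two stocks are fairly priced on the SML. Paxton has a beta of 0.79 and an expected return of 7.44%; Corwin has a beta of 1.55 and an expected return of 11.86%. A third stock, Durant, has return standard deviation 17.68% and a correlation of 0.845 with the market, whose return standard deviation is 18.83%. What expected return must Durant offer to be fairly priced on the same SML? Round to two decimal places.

7.46%

MRP = (11.86% − 7.44%) / (1.55 − 0.79) = 5.8158%
R_f = 7.44% − 0.79 × 5.8158% = 2.8455%
β_Durant = ρ·σ_i/σ_m = 0.845 × 17.68 / 18.83 = 0.7934
E(R_Durant) = R_f + β × MRP = 2.8455% + 0.7934 × 5.8158% = 7.46%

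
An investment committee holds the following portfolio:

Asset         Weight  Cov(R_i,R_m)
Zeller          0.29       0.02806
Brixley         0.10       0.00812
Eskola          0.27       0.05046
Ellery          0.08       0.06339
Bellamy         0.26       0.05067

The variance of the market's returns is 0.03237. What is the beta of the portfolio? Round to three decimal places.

β_Zeller = 0.02806 / 0.03237 = 0.8669
β_Brixley = 0.00812 / 0.03237 = 0.2508
β_Eskola = 0.05046 / 0.03237 = 1.5589
β_Ellery = 0.06339 / 0.03237 = 1.9583
β_Bellamy = 0.05067 / 0.03237 = 1.5653
β_P = Σ w_i β_i = 0.29×0.8669 + 0.10×0.2508 + 0.27×1.5589 + 0.08×1.9583 + 0.26×1.5653 = 1.2610

1.261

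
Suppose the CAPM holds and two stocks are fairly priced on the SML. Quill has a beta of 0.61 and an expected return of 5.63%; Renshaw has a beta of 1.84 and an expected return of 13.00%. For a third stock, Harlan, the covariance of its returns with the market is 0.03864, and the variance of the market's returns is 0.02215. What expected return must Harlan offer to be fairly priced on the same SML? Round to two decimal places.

12.43%

MRP = (13.00% − 5.63%) / (1.84 − 0.61) = 5.9919%
R_f = 5.63% − 0.61 × 5.9919% = 1.9749%
β_Harlan = Cov / Var(R_m) = 0.03864 / 0.02215 = 1.7445
E(R_Harlan) = R_f + β × MRP = 1.9749% + 1.7445 × 5.9919% = 12.43%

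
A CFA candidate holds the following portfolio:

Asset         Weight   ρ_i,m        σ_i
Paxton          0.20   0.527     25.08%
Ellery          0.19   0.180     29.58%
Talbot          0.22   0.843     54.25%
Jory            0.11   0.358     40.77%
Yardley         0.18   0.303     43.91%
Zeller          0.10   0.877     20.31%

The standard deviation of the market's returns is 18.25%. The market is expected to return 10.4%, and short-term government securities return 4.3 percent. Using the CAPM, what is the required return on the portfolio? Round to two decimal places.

10.82%

β_Paxton = 0.527 × 25.08% / 18.25% = 0.7242
β_Ellery = 0.180 × 29.58% / 18.25% = 0.2917
β_Talbot = 0.843 × 54.25% / 18.25% = 2.5059
β_Jory = 0.358 × 40.77% / 18.25% = 0.7998
β_Yardley = 0.303 × 43.91% / 18.25% = 0.7290
β_Zeller = 0.877 × 20.31% / 18.25% = 0.9760
β_P = Σ w_i β_i = 0.20×0.7242 + 0.19×0.2917 + 0.22×2.5059 + 0.11×0.7998 + 0.18×0.7290 + 0.10×0.9760 = 1.0684
MRP = 10.4% − 4.3% = 6.10%
E(R_P) = R_f + β_P × MRP = 4.3% + 1.0684 × 6.1% = 10.82%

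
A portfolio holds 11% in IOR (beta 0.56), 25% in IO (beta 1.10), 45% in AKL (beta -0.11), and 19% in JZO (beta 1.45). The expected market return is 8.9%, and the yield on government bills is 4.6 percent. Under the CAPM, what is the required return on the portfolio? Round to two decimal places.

β_P = Σ w_i β_i = 0.11×0.56 + 0.25×1.10 + 0.45×-0.11 + 0.19×1.45 = 0.5626
MRP = 8.9% − 4.6% = 4.30%
E(R_P) = R_f + β_P × MRP = 4.6% + 0.5626 × 4.3% = 7.02%

7.02%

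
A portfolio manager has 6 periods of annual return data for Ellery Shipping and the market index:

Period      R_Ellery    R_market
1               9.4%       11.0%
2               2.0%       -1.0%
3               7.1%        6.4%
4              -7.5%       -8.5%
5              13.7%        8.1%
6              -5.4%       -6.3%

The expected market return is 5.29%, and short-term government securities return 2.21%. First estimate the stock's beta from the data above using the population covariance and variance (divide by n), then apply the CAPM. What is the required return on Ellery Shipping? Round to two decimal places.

Mean R_i = (9.4 + 2.0 + 7.1 − 7.5 + 13.7 − 5.4) / 6 = 3.2167%
Mean R_m = (11.0 − 1.0 + 6.4 − 8.5 + 8.1 − 6.3) / 6 = 1.6167%
Σ(R_i − R̄_i)(R_m − R̄_m) = 324.3783  ⇒  Cov = 324.3783 / 6 = 54.0631
Σ(R_m − R̄_m)² = 324.8283  ⇒  Var(R_m) = 324.8283 / 6 = 54.1381
β = Cov / Var(R_m) = 54.0631 / 54.1381 = 0.9986
MRP = 5.29% − 2.21% = 3.08%
E(R) = R_f + β × MRP = 2.21% + 0.9986 × 3.08% = 5.29%

5.29%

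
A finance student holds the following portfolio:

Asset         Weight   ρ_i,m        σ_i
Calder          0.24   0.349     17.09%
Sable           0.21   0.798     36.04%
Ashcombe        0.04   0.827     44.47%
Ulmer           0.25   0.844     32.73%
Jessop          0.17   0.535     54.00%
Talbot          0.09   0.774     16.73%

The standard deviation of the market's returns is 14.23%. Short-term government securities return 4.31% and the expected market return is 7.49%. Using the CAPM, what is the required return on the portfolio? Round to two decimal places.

9.21%

β_Calder = 0.349 × 17.09% / 14.23% = 0.4191
β_Sable = 0.798 × 36.04% / 14.23% = 2.0211
β_Ashcombe = 0.827 × 44.47% / 14.23% = 2.5844
β_Ulmer = 0.844 × 32.73% / 14.23% = 1.9413
β_Jessop = 0.535 × 54.00% / 14.23% = 2.0302
β_Talbot = 0.774 × 16.73% / 14.23% = 0.9100
β_P = Σ w_i β_i = 0.24×0.4191 + 0.21×2.0211 + 0.04×2.5844 + 0.25×1.9413 + 0.17×2.0302 + 0.09×0.9100 = 1.5408
MRP = 7.49% − 4.31% = 3.18%
E(R_P) = R_f + β_P × MRP = 4.31% + 1.5408 × 3.18% = 9.21%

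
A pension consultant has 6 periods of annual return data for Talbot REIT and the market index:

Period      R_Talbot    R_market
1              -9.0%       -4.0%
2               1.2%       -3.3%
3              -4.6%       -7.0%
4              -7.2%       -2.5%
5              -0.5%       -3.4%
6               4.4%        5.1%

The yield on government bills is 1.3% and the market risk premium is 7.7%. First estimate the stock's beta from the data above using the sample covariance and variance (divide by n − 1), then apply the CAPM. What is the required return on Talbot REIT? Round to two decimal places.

7.60%

Mean R_i = (-9.0 + 1.2 − 4.6 − 7.2 − 0.5 + 4.4) / 6 = -2.6167%
Mean R_m = (-4.0 − 3.3 − 7.0 − 2.5 − 3.4 + 5.1) / 6 = -2.5167%
Σ(R_i − R̄_i)(R_m − R̄_m) = 66.8683  ⇒  Cov = 66.8683 / 5 = 13.3737
Σ(R_m − R̄_m)² = 81.7083  ⇒  Var(R_m) = 81.7083 / 5 = 16.3417
β = Cov / Var(R_m) = 13.3737 / 16.3417 = 0.8184
E(R) = R_f + β × MRP = 1.3% + 0.8184 × 7.7% = 7.60%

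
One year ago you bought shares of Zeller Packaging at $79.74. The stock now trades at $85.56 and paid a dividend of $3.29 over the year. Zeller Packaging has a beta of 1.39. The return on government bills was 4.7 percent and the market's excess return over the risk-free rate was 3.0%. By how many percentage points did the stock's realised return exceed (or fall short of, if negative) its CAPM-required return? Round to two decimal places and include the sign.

+2.55%

Realised HPR = (P1 + D1 − P0) / P0 = (85.56 + 3.29 − 79.74) / 79.74 = 9.11 / 79.74 = 11.4246%
CAPM required = R_f + β·MRP = 4.7% + 1.39 × 3.0% = 8.8700%
α = realised − required = 11.4246% − 8.8700% = +2.55%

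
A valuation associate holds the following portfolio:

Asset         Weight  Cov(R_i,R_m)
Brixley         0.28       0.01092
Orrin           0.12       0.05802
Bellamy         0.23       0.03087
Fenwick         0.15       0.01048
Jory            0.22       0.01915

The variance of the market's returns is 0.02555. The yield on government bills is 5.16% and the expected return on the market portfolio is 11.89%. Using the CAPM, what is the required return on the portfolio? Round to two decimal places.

β_Brixley = 0.01092 / 0.02555 = 0.4274
β_Orrin = 0.05802 / 0.02555 = 2.2708
β_Bellamy = 0.03087 / 0.02555 = 1.2082
β_Fenwick = 0.01048 / 0.02555 = 0.4102
β_Jory = 0.01915 / 0.02555 = 0.7495
β_P = Σ w_i β_i = 0.28×0.4274 + 0.12×2.2708 + 0.23×1.2082 + 0.15×0.4102 + 0.22×0.7495 = 0.8965
MRP = 11.89% − 5.16% = 6.73%
E(R_P) = R_f + β_P × MRP = 5.16% + 0.8965 × 6.73% = 11.19%

11.19%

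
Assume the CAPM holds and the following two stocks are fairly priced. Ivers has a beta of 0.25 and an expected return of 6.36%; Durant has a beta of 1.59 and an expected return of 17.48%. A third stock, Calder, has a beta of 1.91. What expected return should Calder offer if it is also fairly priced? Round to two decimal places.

20.14%

MRP (SML slope) = (17.48% − 6.36%) / (1.59 − 0.25) = 11.12% / 1.34 = 8.2985%
R_f (intercept) = 6.36% − 0.25 × 8.2985% = 4.2854%
E(R_Calder) = R_f + β × MRP = 4.2854% + 1.91 × 8.2985% = 20.14%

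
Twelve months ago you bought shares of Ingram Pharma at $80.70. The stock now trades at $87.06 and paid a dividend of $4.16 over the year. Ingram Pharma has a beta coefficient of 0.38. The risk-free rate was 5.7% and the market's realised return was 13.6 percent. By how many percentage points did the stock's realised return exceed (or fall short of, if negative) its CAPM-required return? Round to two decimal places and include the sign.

Realised HPR = (P1 + D1 − P0) / P0 = (87.06 + 4.16 − 80.70) / 80.70 = 10.52 / 80.70 = 13.0359%
MRP = 13.6% − 5.7% = 7.90%
CAPM required = R_f + β·MRP = 5.7% + 0.38 × 7.9% = 8.7020%
α = realised − required = 13.0359% − 8.7020% = +4.33%

+4.33%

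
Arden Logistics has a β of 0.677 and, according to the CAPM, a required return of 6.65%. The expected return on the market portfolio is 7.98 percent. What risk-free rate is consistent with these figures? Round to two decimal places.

E(R) = R_f + β(E(R_m) − R_f) = R_f(1 − β) + β·E(R_m)
6.65% = R_f × (1 − 0.677) + 0.677 × 7.98%
6.65% = R_f × 0.323 + 5.40246%
R_f = (6.65% − 5.40246%) / 0.323 = 3.86%

3.86%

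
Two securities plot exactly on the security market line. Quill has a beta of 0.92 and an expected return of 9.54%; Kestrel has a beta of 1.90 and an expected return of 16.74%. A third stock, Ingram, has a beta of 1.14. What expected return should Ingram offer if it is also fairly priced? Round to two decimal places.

11.16%

MRP (SML slope) = (16.74% − 9.54%) / (1.90 − 0.92) = 7.20% / 0.98 = 7.3469%
R_f (intercept) = 9.54% − 0.92 × 7.3469% = 2.7809%
E(R_Ingram) = R_f + β × MRP = 2.7809% + 1.14 × 7.3469% = 11.16%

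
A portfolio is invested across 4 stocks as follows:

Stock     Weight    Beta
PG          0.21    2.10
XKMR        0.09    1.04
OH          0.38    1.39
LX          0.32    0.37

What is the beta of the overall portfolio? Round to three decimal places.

1.181

β_P = Σ w_i β_i = 0.21×2.10 + 0.09×1.04 + 0.38×1.39 + 0.32×0.37 = 1.1812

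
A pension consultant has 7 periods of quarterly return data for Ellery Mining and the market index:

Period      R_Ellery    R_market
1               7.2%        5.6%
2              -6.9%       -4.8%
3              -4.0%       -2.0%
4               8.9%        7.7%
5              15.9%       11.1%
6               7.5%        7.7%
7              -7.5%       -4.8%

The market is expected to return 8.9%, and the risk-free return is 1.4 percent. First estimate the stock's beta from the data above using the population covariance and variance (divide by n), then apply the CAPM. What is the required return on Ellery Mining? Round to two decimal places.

11.61%

Mean R_i = (7.2 − 6.9 − 4.0 + 8.9 + 15.9 + 7.5 − 7.5) / 7 = 3.0143%
Mean R_m = (5.6 − 4.8 − 2.0 + 7.7 + 11.1 + 7.7 − 4.8) / 7 = 2.9286%
Σ(R_i − R̄_i)(R_m − R̄_m) = 358.4171  ⇒  Cov = 358.4171 / 7 = 51.2024
Σ(R_m − R̄_m)² = 263.1943  ⇒  Var(R_m) = 263.1943 / 7 = 37.5992
β = Cov / Var(R_m) = 51.2024 / 37.5992 = 1.3618
MRP = 8.9% − 1.4% = 7.50%
E(R) = R_f + β × MRP = 1.4% + 1.3618 × 7.5% = 11.61%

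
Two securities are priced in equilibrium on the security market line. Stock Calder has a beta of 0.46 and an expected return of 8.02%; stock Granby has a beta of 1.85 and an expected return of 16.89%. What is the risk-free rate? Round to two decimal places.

Both satisfy E(R) = R_f + β·MRP, so the slope of the SML is
MRP = (16.89% − 8.02%) / (1.85 − 0.46) = 8.87% / 1.39 = 6.3813%
R_f = E(R_Calder) − β_Calder·MRP = 8.02% − 0.46 × 6.3813% = 5.0846%

5.08%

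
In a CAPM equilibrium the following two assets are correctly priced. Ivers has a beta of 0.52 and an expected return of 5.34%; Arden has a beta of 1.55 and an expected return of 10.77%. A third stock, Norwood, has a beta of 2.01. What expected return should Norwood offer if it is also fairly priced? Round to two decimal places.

MRP (SML slope) = (10.77% − 5.34%) / (1.55 − 0.52) = 5.43% / 1.03 = 5.2718%
R_f (intercept) = 5.34% − 0.52 × 5.2718% = 2.5987%
E(R_Norwood) = R_f + β × MRP = 2.5987% + 2.01 × 5.2718% = 13.20%

13.20%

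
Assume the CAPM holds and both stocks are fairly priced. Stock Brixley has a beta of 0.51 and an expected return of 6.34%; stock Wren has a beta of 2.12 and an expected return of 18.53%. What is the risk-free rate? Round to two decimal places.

Both satisfy E(R) = R_f + β·MRP, so the slope of the SML is
MRP = (18.53% − 6.34%) / (2.12 − 0.51) = 12.19% / 1.61 = 7.5714%
R_f = E(R_Brixley) − β_Brixley·MRP = 6.34% − 0.51 × 7.5714% = 2.4786%

2.48%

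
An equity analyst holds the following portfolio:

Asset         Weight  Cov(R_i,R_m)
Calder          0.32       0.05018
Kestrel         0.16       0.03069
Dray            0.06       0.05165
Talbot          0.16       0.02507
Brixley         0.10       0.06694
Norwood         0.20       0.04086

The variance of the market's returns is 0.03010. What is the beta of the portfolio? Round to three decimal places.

1.427

β_Calder = 0.05018 / 0.03010 = 1.6671
β_Kestrel = 0.03069 / 0.03010 = 1.0196
β_Dray = 0.05165 / 0.03010 = 1.7159
β_Talbot = 0.02507 / 0.03010 = 0.8329
β_Brixley = 0.06694 / 0.03010 = 2.2239
β_Norwood = 0.04086 / 0.03010 = 1.3575
β_P = Σ w_i β_i = 0.32×1.6671 + 0.16×1.0196 + 0.06×1.7159 + 0.16×0.8329 + 0.10×2.2239 + 0.20×1.3575 = 1.4267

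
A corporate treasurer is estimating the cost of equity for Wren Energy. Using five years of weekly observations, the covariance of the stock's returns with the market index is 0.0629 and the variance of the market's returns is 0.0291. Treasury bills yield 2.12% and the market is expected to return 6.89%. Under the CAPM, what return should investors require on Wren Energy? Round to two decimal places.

β = Cov(R_i, R_m) / Var(R_m) = 0.0629 / 0.0291 = 2.1615
MRP = 6.89% − 2.12% = 4.77%
E(R) = R_f + β × MRP = 2.12% + 2.1615 × 4.77% = 12.43%

12.43%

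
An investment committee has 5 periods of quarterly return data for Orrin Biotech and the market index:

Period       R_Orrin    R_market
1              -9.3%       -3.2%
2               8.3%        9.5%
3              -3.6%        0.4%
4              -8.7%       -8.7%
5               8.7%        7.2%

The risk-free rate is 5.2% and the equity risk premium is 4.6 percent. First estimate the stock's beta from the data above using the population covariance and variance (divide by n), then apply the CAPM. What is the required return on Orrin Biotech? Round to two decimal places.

10.37%

Mean R_i = (-9.3 + 8.3 − 3.6 − 8.7 + 8.7) / 5 = -0.9200%
Mean R_m = (-3.2 + 9.5 + 0.4 − 8.7 + 7.2) / 5 = 1.0400%
Σ(R_i − R̄_i)(R_m − R̄_m) = 250.2840  ⇒  Cov = 250.2840 / 5 = 50.0568
Σ(R_m − R̄_m)² = 222.7720  ⇒  Var(R_m) = 222.7720 / 5 = 44.5544
β = Cov / Var(R_m) = 50.0568 / 44.5544 = 1.1235
E(R) = R_f + β × MRP = 5.2% + 1.1235 × 4.6% = 10.37%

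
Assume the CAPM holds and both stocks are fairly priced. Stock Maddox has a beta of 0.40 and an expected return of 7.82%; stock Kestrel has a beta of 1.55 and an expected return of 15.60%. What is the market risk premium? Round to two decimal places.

6.77%

Both satisfy E(R) = R_f + β·MRP, so the slope of the SML is
MRP = (15.60% − 7.82%) / (1.55 − 0.40) = 7.78% / 1.15 = 6.7652%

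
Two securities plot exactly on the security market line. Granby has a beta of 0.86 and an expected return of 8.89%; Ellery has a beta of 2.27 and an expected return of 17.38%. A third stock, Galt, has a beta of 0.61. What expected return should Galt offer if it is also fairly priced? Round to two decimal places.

7.38%

MRP (SML slope) = (17.38% − 8.89%) / (2.27 − 0.86) = 8.49% / 1.41 = 6.0213%
R_f (intercept) = 8.89% − 0.86 × 6.0213% = 3.7117%
E(R_Galt) = R_f + β × MRP = 3.7117% + 0.61 × 6.0213% = 7.38%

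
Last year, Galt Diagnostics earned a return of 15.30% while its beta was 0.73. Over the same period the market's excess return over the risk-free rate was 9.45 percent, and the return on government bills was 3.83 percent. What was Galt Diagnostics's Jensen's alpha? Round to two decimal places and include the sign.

+4.57%

CAPM benchmark = R_f + β(R_m − R_f) = 3.83% + 0.73 × 9.45% = 10.7285%
α = actual − benchmark = 15.30% − 10.7285% = +4.57%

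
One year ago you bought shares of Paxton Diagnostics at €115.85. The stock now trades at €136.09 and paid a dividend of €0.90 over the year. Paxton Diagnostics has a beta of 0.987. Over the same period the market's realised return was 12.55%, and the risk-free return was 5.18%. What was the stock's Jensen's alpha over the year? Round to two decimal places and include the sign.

+5.79%

Realised HPR = (P1 + D1 − P0) / P0 = (136.09 + 0.90 − 115.85) / 115.85 = 21.14 / 115.85 = 18.2477%
MRP = 12.55% − 5.18% = 7.37%
CAPM required = R_f + β·MRP = 5.18% + 0.987 × 7.37% = 12.45419%
α = realised − required = 18.2477% − 12.45419% = +5.79%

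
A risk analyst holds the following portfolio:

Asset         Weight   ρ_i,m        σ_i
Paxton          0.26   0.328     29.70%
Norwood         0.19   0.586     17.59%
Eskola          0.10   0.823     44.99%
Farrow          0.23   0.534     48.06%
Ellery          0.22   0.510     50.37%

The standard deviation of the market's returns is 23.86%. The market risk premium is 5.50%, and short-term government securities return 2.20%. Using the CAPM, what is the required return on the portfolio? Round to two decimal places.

β_Paxton = 0.328 × 29.70% / 23.86% = 0.4083
β_Norwood = 0.586 × 17.59% / 23.86% = 0.4320
β_Eskola = 0.823 × 44.99% / 23.86% = 1.5518
β_Farrow = 0.534 × 48.06% / 23.86% = 1.0756
β_Ellery = 0.510 × 50.37% / 23.86% = 1.0766
β_P = Σ w_i β_i = 0.26×0.4083 + 0.19×0.4320 + 0.10×1.5518 + 0.23×1.0756 + 0.22×1.0766 = 0.8277
E(R_P) = R_f + β_P × MRP = 2.20% + 0.8277 × 5.50% = 6.75%

6.75%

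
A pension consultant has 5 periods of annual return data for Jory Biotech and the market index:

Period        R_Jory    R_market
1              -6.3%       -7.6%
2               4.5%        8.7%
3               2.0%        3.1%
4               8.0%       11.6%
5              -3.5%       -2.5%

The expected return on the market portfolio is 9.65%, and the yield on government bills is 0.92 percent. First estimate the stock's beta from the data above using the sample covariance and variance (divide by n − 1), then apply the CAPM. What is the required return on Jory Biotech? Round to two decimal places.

7.32%

Mean R_i = (-6.3 + 4.5 + 2.0 + 8.0 − 3.5) / 5 = 0.9400%
Mean R_m = (-7.6 + 8.7 + 3.1 + 11.6 − 2.5) / 5 = 2.6600%
Σ(R_i − R̄_i)(R_m − R̄_m) = 182.2780  ⇒  Cov = 182.2780 / 4 = 45.5695
Σ(R_m − R̄_m)² = 248.4920  ⇒  Var(R_m) = 248.4920 / 4 = 62.1230
β = Cov / Var(R_m) = 45.5695 / 62.1230 = 0.7335
MRP = 9.65% − 0.92% = 8.73%
E(R) = R_f + β × MRP = 0.92% + 0.7335 × 8.73% = 7.32%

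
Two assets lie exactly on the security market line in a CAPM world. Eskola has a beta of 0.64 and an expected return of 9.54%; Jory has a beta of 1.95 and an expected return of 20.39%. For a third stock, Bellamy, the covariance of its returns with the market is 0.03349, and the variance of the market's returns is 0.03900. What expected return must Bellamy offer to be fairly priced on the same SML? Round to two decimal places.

11.35%

MRP = (20.39% − 9.54%) / (1.95 − 0.64) = 8.2824%
R_f = 9.54% − 0.64 × 8.2824% = 4.2393%
β_Bellamy = Cov / Var(R_m) = 0.03349 / 0.03900 = 0.8587
E(R_Bellamy) = R_f + β × MRP = 4.2393% + 0.8587 × 8.2824% = 11.35%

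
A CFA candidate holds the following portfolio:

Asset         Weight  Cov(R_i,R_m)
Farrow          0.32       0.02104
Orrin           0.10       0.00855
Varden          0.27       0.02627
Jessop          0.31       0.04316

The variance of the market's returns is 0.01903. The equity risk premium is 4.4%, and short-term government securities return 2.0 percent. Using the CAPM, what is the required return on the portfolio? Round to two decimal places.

8.49%

β_Farrow = 0.02104 / 0.01903 = 1.1056
β_Orrin = 0.00855 / 0.01903 = 0.4493
β_Varden = 0.02627 / 0.01903 = 1.3805
β_Jessop = 0.04316 / 0.01903 = 2.2680
β_P = Σ w_i β_i = 0.32×1.1056 + 0.10×0.4493 + 0.27×1.3805 + 0.31×2.2680 = 1.4745
E(R_P) = R_f + β_P × MRP = 2.0% + 1.4745 × 4.4% = 8.49%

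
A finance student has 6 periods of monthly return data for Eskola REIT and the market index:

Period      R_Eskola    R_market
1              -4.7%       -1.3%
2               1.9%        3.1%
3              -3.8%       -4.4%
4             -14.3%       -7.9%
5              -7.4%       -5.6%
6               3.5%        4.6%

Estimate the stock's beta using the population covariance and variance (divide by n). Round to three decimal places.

1.228

Mean R_i = (-4.7 + 1.9 − 3.8 − 14.3 − 7.4 + 3.5) / 6 = -4.1333%
Mean R_m = (-1.3 + 3.1 − 4.4 − 7.9 − 5.6 + 4.6) / 6 = -1.9167%
Σ(R_i − R̄_i)(R_m − R̄_m) = 151.6967  ⇒  Cov = 151.6967 / 6 = 25.2828
Σ(R_m − R̄_m)² = 123.5483  ⇒  Var(R_m) = 123.5483 / 6 = 20.5914
β = Cov / Var(R_m) = 25.2828 / 20.5914 = 1.2278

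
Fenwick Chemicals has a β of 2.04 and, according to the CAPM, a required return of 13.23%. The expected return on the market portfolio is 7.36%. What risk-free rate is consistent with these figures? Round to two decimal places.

E(R) = R_f + β(E(R_m) − R_f) = R_f(1 − β) + β·E(R_m)
13.23% = R_f × (1 − 2.04) + 2.04 × 7.36%
13.23% = R_f × -1.04 + 15.0144%
R_f = (13.23% − 15.0144%) / -1.04 = 1.72%

1.72%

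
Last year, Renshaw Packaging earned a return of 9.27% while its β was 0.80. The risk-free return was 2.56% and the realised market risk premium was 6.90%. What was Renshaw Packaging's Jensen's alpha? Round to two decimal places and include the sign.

+1.19%

CAPM benchmark = R_f + β(R_m − R_f) = 2.56% + 0.80 × 6.90% = 8.0800%
α = actual − benchmark = 9.27% − 8.0800% = +1.19%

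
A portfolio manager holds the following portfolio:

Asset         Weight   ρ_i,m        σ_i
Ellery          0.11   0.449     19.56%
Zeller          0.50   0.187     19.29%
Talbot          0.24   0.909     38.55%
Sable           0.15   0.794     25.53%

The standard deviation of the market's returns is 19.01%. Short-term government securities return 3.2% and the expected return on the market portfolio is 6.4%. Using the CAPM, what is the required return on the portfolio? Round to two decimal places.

5.59%

β_Ellery = 0.449 × 19.56% / 19.01% = 0.4620
β_Zeller = 0.187 × 19.29% / 19.01% = 0.1898
β_Talbot = 0.909 × 38.55% / 19.01% = 1.8433
β_Sable = 0.794 × 25.53% / 19.01% = 1.0663
β_P = Σ w_i β_i = 0.11×0.4620 + 0.50×0.1898 + 0.24×1.8433 + 0.15×1.0663 = 0.7481
MRP = 6.4% − 3.2% = 3.20%
E(R_P) = R_f + β_P × MRP = 3.2% + 0.7481 × 3.2% = 5.59%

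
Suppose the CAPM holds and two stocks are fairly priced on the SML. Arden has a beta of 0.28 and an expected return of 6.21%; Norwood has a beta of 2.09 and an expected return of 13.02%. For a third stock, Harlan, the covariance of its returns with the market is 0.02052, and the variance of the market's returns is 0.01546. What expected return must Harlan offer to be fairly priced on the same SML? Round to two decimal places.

MRP = (13.02% − 6.21%) / (2.09 − 0.28) = 3.7624%
R_f = 6.21% − 0.28 × 3.7624% = 5.1565%
β_Harlan = Cov / Var(R_m) = 0.02052 / 0.01546 = 1.3273
E(R_Harlan) = R_f + β × MRP = 5.1565% + 1.3273 × 3.7624% = 10.15%

10.15%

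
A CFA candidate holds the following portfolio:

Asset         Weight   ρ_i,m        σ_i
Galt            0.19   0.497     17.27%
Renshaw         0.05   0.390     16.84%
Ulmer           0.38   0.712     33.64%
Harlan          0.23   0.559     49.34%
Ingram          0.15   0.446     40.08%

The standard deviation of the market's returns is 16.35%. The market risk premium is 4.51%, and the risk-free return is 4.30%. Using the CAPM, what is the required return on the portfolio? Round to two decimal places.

β_Galt = 0.497 × 17.27% / 16.35% = 0.5250
β_Renshaw = 0.390 × 16.84% / 16.35% = 0.4017
β_Ulmer = 0.712 × 33.64% / 16.35% = 1.4649
β_Harlan = 0.559 × 49.34% / 16.35% = 1.6869
β_Ingram = 0.446 × 40.08% / 16.35% = 1.0933
β_P = Σ w_i β_i = 0.19×0.5250 + 0.05×0.4017 + 0.38×1.4649 + 0.23×1.6869 + 0.15×1.0933 = 1.2285
E(R_P) = R_f + β_P × MRP = 4.30% + 1.2285 × 4.51% = 9.84%

9.84%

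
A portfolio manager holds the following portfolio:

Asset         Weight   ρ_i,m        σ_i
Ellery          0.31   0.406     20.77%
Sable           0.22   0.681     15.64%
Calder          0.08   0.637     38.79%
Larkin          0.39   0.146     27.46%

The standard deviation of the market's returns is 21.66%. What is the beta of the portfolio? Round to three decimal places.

0.392

β_Ellery = 0.406 × 20.77% / 21.66% = 0.3893
β_Sable = 0.681 × 15.64% / 21.66% = 0.4917
β_Calder = 0.637 × 38.79% / 21.66% = 1.1408
β_Larkin = 0.146 × 27.46% / 21.66% = 0.1851
β_P = Σ w_i β_i = 0.31×0.3893 + 0.22×0.4917 + 0.08×1.1408 + 0.39×0.1851 = 0.3923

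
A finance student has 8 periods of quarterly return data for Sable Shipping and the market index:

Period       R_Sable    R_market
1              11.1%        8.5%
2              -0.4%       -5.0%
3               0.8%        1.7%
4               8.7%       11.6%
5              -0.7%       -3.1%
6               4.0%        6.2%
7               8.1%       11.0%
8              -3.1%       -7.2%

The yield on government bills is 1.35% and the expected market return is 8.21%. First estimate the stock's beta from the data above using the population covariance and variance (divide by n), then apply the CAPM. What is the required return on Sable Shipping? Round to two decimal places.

Mean R_i = (11.1 − 0.4 + 0.8 + 8.7 − 0.7 + 4.0 + 8.1 − 3.1) / 8 = 3.5625%
Mean R_m = (8.5 − 5.0 + 1.7 + 11.6 − 3.1 + 6.2 + 11.0 − 7.2) / 8 = 2.9625%
Σ(R_i − R̄_i)(R_m − R̄_m) = 252.5888  ⇒  Cov = 252.5888 / 8 = 31.5736
Σ(R_m − R̄_m)² = 385.3788  ⇒  Var(R_m) = 385.3788 / 8 = 48.1724
β = Cov / Var(R_m) = 31.5736 / 48.1724 = 0.6554
MRP = 8.21% − 1.35% = 6.86%
E(R) = R_f + β × MRP = 1.35% + 0.6554 × 6.86% = 5.85%

5.85%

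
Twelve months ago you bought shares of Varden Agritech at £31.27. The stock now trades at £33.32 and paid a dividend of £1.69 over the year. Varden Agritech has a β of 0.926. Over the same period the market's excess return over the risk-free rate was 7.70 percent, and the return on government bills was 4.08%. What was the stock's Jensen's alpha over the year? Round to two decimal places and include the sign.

Realised HPR = (P1 + D1 − P0) / P0 = (33.32 + 1.69 − 31.27) / 31.27 = 3.74 / 31.27 = 11.9603%
CAPM required = R_f + β·MRP = 4.08% + 0.926 × 7.70% = 11.21020%
α = realised − required = 11.9603% − 11.21020% = +0.75%

+0.75%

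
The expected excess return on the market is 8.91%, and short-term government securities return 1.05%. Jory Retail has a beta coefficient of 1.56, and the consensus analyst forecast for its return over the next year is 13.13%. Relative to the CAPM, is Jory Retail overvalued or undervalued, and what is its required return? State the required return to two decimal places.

Required return = R_f + β·MRP = 1.05% + 1.56 × 8.91% = 14.95%
Forecast 13.13% < required 14.95% → the stock plots below the SML → overvalued.

Overvalued; required return 14.95%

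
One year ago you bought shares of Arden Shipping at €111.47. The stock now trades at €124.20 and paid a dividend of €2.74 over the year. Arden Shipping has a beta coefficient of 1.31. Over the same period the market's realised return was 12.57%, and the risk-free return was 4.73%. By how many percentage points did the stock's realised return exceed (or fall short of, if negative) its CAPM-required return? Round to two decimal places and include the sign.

Realised HPR = (P1 + D1 − P0) / P0 = (124.20 + 2.74 − 111.47) / 111.47 = 15.47 / 111.47 = 13.8782%
MRP = 12.57% − 4.73% = 7.84%
CAPM required = R_f + β·MRP = 4.73% + 1.31 × 7.84% = 15.0004%
α = realised − required = 13.8782% − 15.0004% = -1.12%

-1.12%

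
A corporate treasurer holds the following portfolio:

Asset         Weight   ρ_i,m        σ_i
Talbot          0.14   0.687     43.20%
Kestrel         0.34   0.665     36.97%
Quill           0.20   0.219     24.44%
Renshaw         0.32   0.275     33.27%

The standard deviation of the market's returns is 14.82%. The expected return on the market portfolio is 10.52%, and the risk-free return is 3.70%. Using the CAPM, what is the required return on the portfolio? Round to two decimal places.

11.30%

β_Talbot = 0.687 × 43.20% / 14.82% = 2.0026
β_Kestrel = 0.665 × 36.97% / 14.82% = 1.6589
β_Quill = 0.219 × 24.44% / 14.82% = 0.3612
β_Renshaw = 0.275 × 33.27% / 14.82% = 0.6174
β_P = Σ w_i β_i = 0.14×2.0026 + 0.34×1.6589 + 0.20×0.3612 + 0.32×0.6174 = 1.1142
MRP = 10.52% − 3.70% = 6.82%
E(R_P) = R_f + β_P × MRP = 3.70% + 1.1142 × 6.82% = 11.30%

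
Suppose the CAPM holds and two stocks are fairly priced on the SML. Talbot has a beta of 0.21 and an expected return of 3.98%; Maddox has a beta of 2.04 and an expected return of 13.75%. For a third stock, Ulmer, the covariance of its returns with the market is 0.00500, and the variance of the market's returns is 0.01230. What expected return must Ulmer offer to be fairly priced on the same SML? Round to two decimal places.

5.03%

MRP = (13.75% − 3.98%) / (2.04 − 0.21) = 5.3388%
R_f = 3.98% − 0.21 × 5.3388% = 2.8589%
β_Ulmer = Cov / Var(R_m) = 0.00500 / 0.01230 = 0.4065
E(R_Ulmer) = R_f + β × MRP = 2.8589% + 0.4065 × 5.3388% = 5.03%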